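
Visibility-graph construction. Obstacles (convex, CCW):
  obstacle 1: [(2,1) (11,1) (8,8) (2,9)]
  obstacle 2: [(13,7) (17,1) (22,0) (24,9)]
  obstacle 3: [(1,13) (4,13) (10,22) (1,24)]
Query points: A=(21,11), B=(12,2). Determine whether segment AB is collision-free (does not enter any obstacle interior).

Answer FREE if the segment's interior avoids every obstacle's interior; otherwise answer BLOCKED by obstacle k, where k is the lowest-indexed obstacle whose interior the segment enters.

BLOCKED by obstacle 2

Obstacle 1 [(2,1) (11,1) (8,8) (2,9)]:
  edge (2,1)–(11,1): clear
  edge (11,1)–(8,8): clear
  edge (8,8)–(2,9): clear
  edge (2,9)–(2,1): clear
  midpoint (33/2,13/2) outside
  → clear
Obstacle 2 [(13,7) (17,1) (22,0) (24,9)]:
  edge (13,7)–(17,1): crosses AB
  edge (17,1)–(22,0): clear
  edge (22,0)–(24,9): clear
  edge (24,9)–(13,7): crosses AB
  → BLOCKED
Obstacle 3 [(1,13) (4,13) (10,22) (1,24)]:
  edge (1,13)–(4,13): clear
  edge (4,13)–(10,22): clear
  edge (10,22)–(1,24): clear
  edge (1,24)–(1,13): clear
  midpoint (33/2,13/2) outside
  → clear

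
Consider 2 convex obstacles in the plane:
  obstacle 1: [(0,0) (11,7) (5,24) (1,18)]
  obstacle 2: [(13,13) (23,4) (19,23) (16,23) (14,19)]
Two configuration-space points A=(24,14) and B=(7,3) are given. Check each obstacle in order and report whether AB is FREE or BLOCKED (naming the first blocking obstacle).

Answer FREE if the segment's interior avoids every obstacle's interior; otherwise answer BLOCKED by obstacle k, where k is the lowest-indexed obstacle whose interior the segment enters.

BLOCKED by obstacle 2

Obstacle 1 [(0,0) (11,7) (5,24) (1,18)]:
  edge (0,0)–(11,7): clear
  edge (11,7)–(5,24): clear
  edge (5,24)–(1,18): clear
  edge (1,18)–(0,0): clear
  midpoint (31/2,17/2) outside
  → clear
Obstacle 2 [(13,13) (23,4) (19,23) (16,23) (14,19)]:
  edge (13,13)–(23,4): crosses AB
  edge (23,4)–(19,23): crosses AB
  edge (19,23)–(16,23): clear
  edge (16,23)–(14,19): clear
  edge (14,19)–(13,13): clear
  → BLOCKED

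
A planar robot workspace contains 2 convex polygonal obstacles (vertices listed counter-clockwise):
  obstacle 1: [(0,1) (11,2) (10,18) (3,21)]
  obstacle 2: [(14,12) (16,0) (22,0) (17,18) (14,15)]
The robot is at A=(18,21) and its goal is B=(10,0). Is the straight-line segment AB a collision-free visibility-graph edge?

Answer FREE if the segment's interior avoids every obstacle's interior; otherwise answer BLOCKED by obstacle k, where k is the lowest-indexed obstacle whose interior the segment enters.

BLOCKED by obstacle 1

Obstacle 1 [(0,1) (11,2) (10,18) (3,21)]:
  edge (0,1)–(11,2): crosses AB
  edge (11,2)–(10,18): crosses AB
  edge (10,18)–(3,21): clear
  edge (3,21)–(0,1): clear
  → BLOCKED
Obstacle 2 [(14,12) (16,0) (22,0) (17,18) (14,15)]:
  edge (14,12)–(16,0): crosses AB
  edge (16,0)–(22,0): clear
  edge (22,0)–(17,18): clear
  edge (17,18)–(14,15): crosses AB
  edge (14,15)–(14,12): clear
  → BLOCKED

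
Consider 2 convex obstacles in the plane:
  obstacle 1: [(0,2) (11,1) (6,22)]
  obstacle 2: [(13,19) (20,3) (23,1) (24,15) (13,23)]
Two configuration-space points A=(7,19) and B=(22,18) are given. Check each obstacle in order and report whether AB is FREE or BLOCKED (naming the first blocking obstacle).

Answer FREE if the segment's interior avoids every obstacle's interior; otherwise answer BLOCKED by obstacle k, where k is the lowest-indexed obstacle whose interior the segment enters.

Obstacle 1 [(0,2) (11,1) (6,22)]:
  edge (0,2)–(11,1): clear
  edge (11,1)–(6,22): clear
  edge (6,22)–(0,2): clear
  midpoint (29/2,37/2) outside
  → clear
Obstacle 2 [(13,19) (20,3) (23,1) (24,15) (13,23)]:
  edge (13,19)–(20,3): crosses AB
  edge (20,3)–(23,1): clear
  edge (23,1)–(24,15): clear
  edge (24,15)–(13,23): crosses AB
  edge (13,23)–(13,19): clear
  → BLOCKED

BLOCKED by obstacle 2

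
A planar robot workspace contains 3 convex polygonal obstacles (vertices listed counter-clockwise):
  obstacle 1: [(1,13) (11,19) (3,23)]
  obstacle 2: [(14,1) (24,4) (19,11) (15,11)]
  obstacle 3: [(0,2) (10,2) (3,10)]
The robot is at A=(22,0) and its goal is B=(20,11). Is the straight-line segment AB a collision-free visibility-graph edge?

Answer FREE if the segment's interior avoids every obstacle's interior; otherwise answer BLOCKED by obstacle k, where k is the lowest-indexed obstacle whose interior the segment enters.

Obstacle 1 [(1,13) (11,19) (3,23)]:
  edge (1,13)–(11,19): clear
  edge (11,19)–(3,23): clear
  edge (3,23)–(1,13): clear
  midpoint (21,11/2) outside
  → clear
Obstacle 2 [(14,1) (24,4) (19,11) (15,11)]:
  edge (14,1)–(24,4): crosses AB
  edge (24,4)–(19,11): crosses AB
  edge (19,11)–(15,11): clear
  edge (15,11)–(14,1): clear
  → BLOCKED
Obstacle 3 [(0,2) (10,2) (3,10)]:
  edge (0,2)–(10,2): clear
  edge (10,2)–(3,10): clear
  edge (3,10)–(0,2): clear
  midpoint (21,11/2) outside
  → clear

BLOCKED by obstacle 2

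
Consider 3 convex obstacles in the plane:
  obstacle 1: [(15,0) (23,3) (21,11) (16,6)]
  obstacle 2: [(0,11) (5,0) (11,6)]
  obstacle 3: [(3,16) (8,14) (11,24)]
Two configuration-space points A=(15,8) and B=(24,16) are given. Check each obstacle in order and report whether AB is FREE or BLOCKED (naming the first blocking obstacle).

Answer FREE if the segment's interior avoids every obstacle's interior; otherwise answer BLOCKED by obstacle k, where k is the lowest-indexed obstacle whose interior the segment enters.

FREE

Obstacle 1 [(15,0) (23,3) (21,11) (16,6)]:
  edge (15,0)–(23,3): clear
  edge (23,3)–(21,11): clear
  edge (21,11)–(16,6): clear
  edge (16,6)–(15,0): clear
  midpoint (39/2,12) outside
  → clear
Obstacle 2 [(0,11) (5,0) (11,6)]:
  edge (0,11)–(5,0): clear
  edge (5,0)–(11,6): clear
  edge (11,6)–(0,11): clear
  midpoint (39/2,12) outside
  → clear
Obstacle 3 [(3,16) (8,14) (11,24)]:
  edge (3,16)–(8,14): clear
  edge (8,14)–(11,24): clear
  edge (11,24)–(3,16): clear
  midpoint (39/2,12) outside
  → clear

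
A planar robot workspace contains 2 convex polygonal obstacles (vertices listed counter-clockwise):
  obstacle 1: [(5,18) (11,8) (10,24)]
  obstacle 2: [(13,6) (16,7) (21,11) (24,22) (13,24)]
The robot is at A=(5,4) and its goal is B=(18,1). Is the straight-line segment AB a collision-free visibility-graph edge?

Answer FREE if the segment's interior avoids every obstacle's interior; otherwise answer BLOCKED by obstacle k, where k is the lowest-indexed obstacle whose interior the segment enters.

FREE

Obstacle 1 [(5,18) (11,8) (10,24)]:
  edge (5,18)–(11,8): clear
  edge (11,8)–(10,24): clear
  edge (10,24)–(5,18): clear
  midpoint (23/2,5/2) outside
  → clear
Obstacle 2 [(13,6) (16,7) (21,11) (24,22) (13,24)]:
  edge (13,6)–(16,7): clear
  edge (16,7)–(21,11): clear
  edge (21,11)–(24,22): clear
  edge (24,22)–(13,24): clear
  edge (13,24)–(13,6): clear
  midpoint (23/2,5/2) outside
  → clear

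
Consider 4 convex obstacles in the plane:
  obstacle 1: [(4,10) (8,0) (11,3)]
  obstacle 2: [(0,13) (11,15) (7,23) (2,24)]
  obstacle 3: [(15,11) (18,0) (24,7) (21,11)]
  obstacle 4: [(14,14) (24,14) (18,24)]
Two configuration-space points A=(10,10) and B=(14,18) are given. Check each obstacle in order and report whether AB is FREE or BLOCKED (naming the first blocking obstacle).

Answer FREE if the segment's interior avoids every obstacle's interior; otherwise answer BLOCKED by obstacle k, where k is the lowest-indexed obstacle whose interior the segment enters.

FREE

Obstacle 1 [(4,10) (8,0) (11,3)]:
  edge (4,10)–(8,0): clear
  edge (8,0)–(11,3): clear
  edge (11,3)–(4,10): clear
  midpoint (12,14) outside
  → clear
Obstacle 2 [(0,13) (11,15) (7,23) (2,24)]:
  edge (0,13)–(11,15): clear
  edge (11,15)–(7,23): clear
  edge (7,23)–(2,24): clear
  edge (2,24)–(0,13): clear
  midpoint (12,14) outside
  → clear
Obstacle 3 [(15,11) (18,0) (24,7) (21,11)]:
  edge (15,11)–(18,0): clear
  edge (18,0)–(24,7): clear
  edge (24,7)–(21,11): clear
  edge (21,11)–(15,11): clear
  midpoint (12,14) outside
  → clear
Obstacle 4 [(14,14) (24,14) (18,24)]:
  edge (14,14)–(24,14): clear
  edge (24,14)–(18,24): clear
  edge (18,24)–(14,14): clear
  midpoint (12,14) outside
  → clear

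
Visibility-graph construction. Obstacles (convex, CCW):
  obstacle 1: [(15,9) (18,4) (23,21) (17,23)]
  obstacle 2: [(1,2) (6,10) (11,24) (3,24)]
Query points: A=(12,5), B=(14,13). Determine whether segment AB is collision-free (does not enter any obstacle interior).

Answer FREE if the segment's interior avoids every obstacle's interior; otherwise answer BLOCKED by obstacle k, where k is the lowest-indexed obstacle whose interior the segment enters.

FREE

Obstacle 1 [(15,9) (18,4) (23,21) (17,23)]:
  edge (15,9)–(18,4): clear
  edge (18,4)–(23,21): clear
  edge (23,21)–(17,23): clear
  edge (17,23)–(15,9): clear
  midpoint (13,9) outside
  → clear
Obstacle 2 [(1,2) (6,10) (11,24) (3,24)]:
  edge (1,2)–(6,10): clear
  edge (6,10)–(11,24): clear
  edge (11,24)–(3,24): clear
  edge (3,24)–(1,2): clear
  midpoint (13,9) outside
  → clear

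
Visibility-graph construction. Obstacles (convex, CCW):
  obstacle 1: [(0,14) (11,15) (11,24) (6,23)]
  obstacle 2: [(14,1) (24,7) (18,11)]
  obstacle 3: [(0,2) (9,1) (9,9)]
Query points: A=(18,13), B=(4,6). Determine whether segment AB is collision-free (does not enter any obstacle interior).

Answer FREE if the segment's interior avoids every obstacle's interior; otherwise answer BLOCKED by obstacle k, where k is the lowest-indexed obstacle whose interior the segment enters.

Obstacle 1 [(0,14) (11,15) (11,24) (6,23)]:
  edge (0,14)–(11,15): clear
  edge (11,15)–(11,24): clear
  edge (11,24)–(6,23): clear
  edge (6,23)–(0,14): clear
  midpoint (11,19/2) outside
  → clear
Obstacle 2 [(14,1) (24,7) (18,11)]:
  edge (14,1)–(24,7): clear
  edge (24,7)–(18,11): clear
  edge (18,11)–(14,1): clear
  midpoint (11,19/2) outside
  → clear
Obstacle 3 [(0,2) (9,1) (9,9)]:
  edge (0,2)–(9,1): clear
  edge (9,1)–(9,9): crosses AB
  edge (9,9)–(0,2): crosses AB
  → BLOCKED

BLOCKED by obstacle 3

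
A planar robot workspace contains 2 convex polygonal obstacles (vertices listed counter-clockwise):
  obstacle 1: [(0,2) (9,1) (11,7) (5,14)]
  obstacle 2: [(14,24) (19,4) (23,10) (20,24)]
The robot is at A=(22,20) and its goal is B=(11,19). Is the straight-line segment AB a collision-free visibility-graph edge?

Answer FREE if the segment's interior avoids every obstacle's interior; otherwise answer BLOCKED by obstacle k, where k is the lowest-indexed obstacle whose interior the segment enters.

BLOCKED by obstacle 2

Obstacle 1 [(0,2) (9,1) (11,7) (5,14)]:
  edge (0,2)–(9,1): clear
  edge (9,1)–(11,7): clear
  edge (11,7)–(5,14): clear
  edge (5,14)–(0,2): clear
  midpoint (33/2,39/2) outside
  → clear
Obstacle 2 [(14,24) (19,4) (23,10) (20,24)]:
  edge (14,24)–(19,4): crosses AB
  edge (19,4)–(23,10): clear
  edge (23,10)–(20,24): crosses AB
  edge (20,24)–(14,24): clear
  → BLOCKED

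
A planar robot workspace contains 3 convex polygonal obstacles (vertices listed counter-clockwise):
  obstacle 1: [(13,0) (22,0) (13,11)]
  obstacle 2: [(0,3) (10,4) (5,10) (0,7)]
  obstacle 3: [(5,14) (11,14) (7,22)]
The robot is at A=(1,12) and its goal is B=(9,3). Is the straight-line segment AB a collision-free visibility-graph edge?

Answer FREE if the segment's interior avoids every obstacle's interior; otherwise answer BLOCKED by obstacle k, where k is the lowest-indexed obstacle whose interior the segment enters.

Obstacle 1 [(13,0) (22,0) (13,11)]:
  edge (13,0)–(22,0): clear
  edge (22,0)–(13,11): clear
  edge (13,11)–(13,0): clear
  midpoint (5,15/2) outside
  → clear
Obstacle 2 [(0,3) (10,4) (5,10) (0,7)]:
  edge (0,3)–(10,4): crosses AB
  edge (10,4)–(5,10): clear
  edge (5,10)–(0,7): crosses AB
  edge (0,7)–(0,3): clear
  → BLOCKED
Obstacle 3 [(5,14) (11,14) (7,22)]:
  edge (5,14)–(11,14): clear
  edge (11,14)–(7,22): clear
  edge (7,22)–(5,14): clear
  midpoint (5,15/2) outside
  → clear

BLOCKED by obstacle 2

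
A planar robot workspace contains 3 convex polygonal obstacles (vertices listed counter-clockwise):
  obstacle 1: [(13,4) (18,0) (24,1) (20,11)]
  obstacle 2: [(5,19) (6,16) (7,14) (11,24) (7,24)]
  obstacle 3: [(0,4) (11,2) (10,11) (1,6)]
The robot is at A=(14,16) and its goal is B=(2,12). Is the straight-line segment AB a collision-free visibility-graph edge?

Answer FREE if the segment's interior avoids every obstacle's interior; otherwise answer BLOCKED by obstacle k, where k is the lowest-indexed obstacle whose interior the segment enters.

Obstacle 1 [(13,4) (18,0) (24,1) (20,11)]:
  edge (13,4)–(18,0): clear
  edge (18,0)–(24,1): clear
  edge (24,1)–(20,11): clear
  edge (20,11)–(13,4): clear
  midpoint (8,14) outside
  → clear
Obstacle 2 [(5,19) (6,16) (7,14) (11,24) (7,24)]:
  edge (5,19)–(6,16): clear
  edge (6,16)–(7,14): clear
  edge (7,14)–(11,24): clear
  edge (11,24)–(7,24): clear
  edge (7,24)–(5,19): clear
  midpoint (8,14) outside
  → clear
Obstacle 3 [(0,4) (11,2) (10,11) (1,6)]:
  edge (0,4)–(11,2): clear
  edge (11,2)–(10,11): clear
  edge (10,11)–(1,6): clear
  edge (1,6)–(0,4): clear
  midpoint (8,14) outside
  → clear

FREE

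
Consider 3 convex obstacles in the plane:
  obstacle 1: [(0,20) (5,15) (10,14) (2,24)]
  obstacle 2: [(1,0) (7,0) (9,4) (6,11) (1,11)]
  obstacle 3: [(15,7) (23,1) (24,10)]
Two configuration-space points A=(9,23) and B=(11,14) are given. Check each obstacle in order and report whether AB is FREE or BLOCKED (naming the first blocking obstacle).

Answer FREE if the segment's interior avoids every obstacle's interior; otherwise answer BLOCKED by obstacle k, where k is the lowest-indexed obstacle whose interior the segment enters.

FREE

Obstacle 1 [(0,20) (5,15) (10,14) (2,24)]:
  edge (0,20)–(5,15): clear
  edge (5,15)–(10,14): clear
  edge (10,14)–(2,24): clear
  edge (2,24)–(0,20): clear
  midpoint (10,37/2) outside
  → clear
Obstacle 2 [(1,0) (7,0) (9,4) (6,11) (1,11)]:
  edge (1,0)–(7,0): clear
  edge (7,0)–(9,4): clear
  edge (9,4)–(6,11): clear
  edge (6,11)–(1,11): clear
  edge (1,11)–(1,0): clear
  midpoint (10,37/2) outside
  → clear
Obstacle 3 [(15,7) (23,1) (24,10)]:
  edge (15,7)–(23,1): clear
  edge (23,1)–(24,10): clear
  edge (24,10)–(15,7): clear
  midpoint (10,37/2) outside
  → clear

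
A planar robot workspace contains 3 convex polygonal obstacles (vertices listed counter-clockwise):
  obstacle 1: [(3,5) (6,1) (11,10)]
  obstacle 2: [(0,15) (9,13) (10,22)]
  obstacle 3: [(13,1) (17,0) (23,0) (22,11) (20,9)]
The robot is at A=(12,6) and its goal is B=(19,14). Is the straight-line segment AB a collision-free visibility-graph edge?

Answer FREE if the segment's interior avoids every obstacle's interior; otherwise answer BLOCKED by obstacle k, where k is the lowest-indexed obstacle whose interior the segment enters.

FREE

Obstacle 1 [(3,5) (6,1) (11,10)]:
  edge (3,5)–(6,1): clear
  edge (6,1)–(11,10): clear
  edge (11,10)–(3,5): clear
  midpoint (31/2,10) outside
  → clear
Obstacle 2 [(0,15) (9,13) (10,22)]:
  edge (0,15)–(9,13): clear
  edge (9,13)–(10,22): clear
  edge (10,22)–(0,15): clear
  midpoint (31/2,10) outside
  → clear
Obstacle 3 [(13,1) (17,0) (23,0) (22,11) (20,9)]:
  edge (13,1)–(17,0): clear
  edge (17,0)–(23,0): clear
  edge (23,0)–(22,11): clear
  edge (22,11)–(20,9): clear
  edge (20,9)–(13,1): clear
  midpoint (31/2,10) outside
  → clear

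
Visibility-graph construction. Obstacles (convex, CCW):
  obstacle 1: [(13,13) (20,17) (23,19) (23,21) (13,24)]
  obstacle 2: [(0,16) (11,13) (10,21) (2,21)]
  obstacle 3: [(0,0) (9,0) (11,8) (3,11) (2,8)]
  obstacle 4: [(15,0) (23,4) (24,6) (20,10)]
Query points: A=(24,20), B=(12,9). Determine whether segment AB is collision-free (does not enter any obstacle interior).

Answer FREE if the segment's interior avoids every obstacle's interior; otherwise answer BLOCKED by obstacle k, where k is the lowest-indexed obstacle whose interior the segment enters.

BLOCKED by obstacle 1

Obstacle 1 [(13,13) (20,17) (23,19) (23,21) (13,24)]:
  edge (13,13)–(20,17): clear
  edge (20,17)–(23,19): crosses AB
  edge (23,19)–(23,21): crosses AB
  edge (23,21)–(13,24): clear
  edge (13,24)–(13,13): clear
  → BLOCKED
Obstacle 2 [(0,16) (11,13) (10,21) (2,21)]:
  edge (0,16)–(11,13): clear
  edge (11,13)–(10,21): clear
  edge (10,21)–(2,21): clear
  edge (2,21)–(0,16): clear
  midpoint (18,29/2) outside
  → clear
Obstacle 3 [(0,0) (9,0) (11,8) (3,11) (2,8)]:
  edge (0,0)–(9,0): clear
  edge (9,0)–(11,8): clear
  edge (11,8)–(3,11): clear
  edge (3,11)–(2,8): clear
  edge (2,8)–(0,0): clear
  midpoint (18,29/2) outside
  → clear
Obstacle 4 [(15,0) (23,4) (24,6) (20,10)]:
  edge (15,0)–(23,4): clear
  edge (23,4)–(24,6): clear
  edge (24,6)–(20,10): clear
  edge (20,10)–(15,0): clear
  midpoint (18,29/2) outside
  → clear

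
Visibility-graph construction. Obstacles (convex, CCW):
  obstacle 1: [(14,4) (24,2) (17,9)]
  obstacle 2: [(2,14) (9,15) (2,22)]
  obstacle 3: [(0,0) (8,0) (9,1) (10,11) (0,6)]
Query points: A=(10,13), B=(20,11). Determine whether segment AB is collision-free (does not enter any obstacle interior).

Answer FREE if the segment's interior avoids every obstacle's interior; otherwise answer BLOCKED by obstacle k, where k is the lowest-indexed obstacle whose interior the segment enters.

FREE

Obstacle 1 [(14,4) (24,2) (17,9)]:
  edge (14,4)–(24,2): clear
  edge (24,2)–(17,9): clear
  edge (17,9)–(14,4): clear
  midpoint (15,12) outside
  → clear
Obstacle 2 [(2,14) (9,15) (2,22)]:
  edge (2,14)–(9,15): clear
  edge (9,15)–(2,22): clear
  edge (2,22)–(2,14): clear
  midpoint (15,12) outside
  → clear
Obstacle 3 [(0,0) (8,0) (9,1) (10,11) (0,6)]:
  edge (0,0)–(8,0): clear
  edge (8,0)–(9,1): clear
  edge (9,1)–(10,11): clear
  edge (10,11)–(0,6): clear
  edge (0,6)–(0,0): clear
  midpoint (15,12) outside
  → clear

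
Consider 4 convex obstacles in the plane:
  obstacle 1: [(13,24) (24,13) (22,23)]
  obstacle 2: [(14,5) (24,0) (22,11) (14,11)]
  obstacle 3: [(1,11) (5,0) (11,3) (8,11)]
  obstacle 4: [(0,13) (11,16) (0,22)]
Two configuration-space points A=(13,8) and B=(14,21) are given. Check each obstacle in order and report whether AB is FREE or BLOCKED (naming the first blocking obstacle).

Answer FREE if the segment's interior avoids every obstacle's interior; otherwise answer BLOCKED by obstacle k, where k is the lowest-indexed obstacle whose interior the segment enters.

FREE

Obstacle 1 [(13,24) (24,13) (22,23)]:
  edge (13,24)–(24,13): clear
  edge (24,13)–(22,23): clear
  edge (22,23)–(13,24): clear
  midpoint (27/2,29/2) outside
  → clear
Obstacle 2 [(14,5) (24,0) (22,11) (14,11)]:
  edge (14,5)–(24,0): clear
  edge (24,0)–(22,11): clear
  edge (22,11)–(14,11): clear
  edge (14,11)–(14,5): clear
  midpoint (27/2,29/2) outside
  → clear
Obstacle 3 [(1,11) (5,0) (11,3) (8,11)]:
  edge (1,11)–(5,0): clear
  edge (5,0)–(11,3): clear
  edge (11,3)–(8,11): clear
  edge (8,11)–(1,11): clear
  midpoint (27/2,29/2) outside
  → clear
Obstacle 4 [(0,13) (11,16) (0,22)]:
  edge (0,13)–(11,16): clear
  edge (11,16)–(0,22): clear
  edge (0,22)–(0,13): clear
  midpoint (27/2,29/2) outside
  → clear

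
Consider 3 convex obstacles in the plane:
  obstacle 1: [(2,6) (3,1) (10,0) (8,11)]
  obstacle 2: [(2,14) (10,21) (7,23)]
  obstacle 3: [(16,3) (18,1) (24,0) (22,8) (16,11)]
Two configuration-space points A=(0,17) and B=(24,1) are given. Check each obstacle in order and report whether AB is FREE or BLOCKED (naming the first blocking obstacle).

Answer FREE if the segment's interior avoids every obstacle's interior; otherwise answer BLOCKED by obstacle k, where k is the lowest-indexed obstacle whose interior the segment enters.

Obstacle 1 [(2,6) (3,1) (10,0) (8,11)]:
  edge (2,6)–(3,1): clear
  edge (3,1)–(10,0): clear
  edge (10,0)–(8,11): clear
  edge (8,11)–(2,6): clear
  midpoint (12,9) outside
  → clear
Obstacle 2 [(2,14) (10,21) (7,23)]:
  edge (2,14)–(10,21): crosses AB
  edge (10,21)–(7,23): clear
  edge (7,23)–(2,14): crosses AB
  → BLOCKED
Obstacle 3 [(16,3) (18,1) (24,0) (22,8) (16,11)]:
  edge (16,3)–(18,1): clear
  edge (18,1)–(24,0): clear
  edge (24,0)–(22,8): crosses AB
  edge (22,8)–(16,11): clear
  edge (16,11)–(16,3): crosses AB
  → BLOCKED

BLOCKED by obstacle 2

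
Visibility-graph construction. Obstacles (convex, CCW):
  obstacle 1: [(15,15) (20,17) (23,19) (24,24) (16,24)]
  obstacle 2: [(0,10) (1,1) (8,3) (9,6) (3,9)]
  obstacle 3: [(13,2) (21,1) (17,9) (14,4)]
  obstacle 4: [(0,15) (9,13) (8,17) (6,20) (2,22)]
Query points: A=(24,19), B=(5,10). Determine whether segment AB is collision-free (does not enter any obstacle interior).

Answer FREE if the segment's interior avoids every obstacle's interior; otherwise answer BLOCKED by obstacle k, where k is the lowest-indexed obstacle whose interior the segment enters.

Obstacle 1 [(15,15) (20,17) (23,19) (24,24) (16,24)]:
  edge (15,15)–(20,17): crosses AB
  edge (20,17)–(23,19): crosses AB
  edge (23,19)–(24,24): clear
  edge (24,24)–(16,24): clear
  edge (16,24)–(15,15): clear
  → BLOCKED
Obstacle 2 [(0,10) (1,1) (8,3) (9,6) (3,9)]:
  edge (0,10)–(1,1): clear
  edge (1,1)–(8,3): clear
  edge (8,3)–(9,6): clear
  edge (9,6)–(3,9): clear
  edge (3,9)–(0,10): clear
  midpoint (29/2,29/2) outside
  → clear
Obstacle 3 [(13,2) (21,1) (17,9) (14,4)]:
  edge (13,2)–(21,1): clear
  edge (21,1)–(17,9): clear
  edge (17,9)–(14,4): clear
  edge (14,4)–(13,2): clear
  midpoint (29/2,29/2) outside
  → clear
Obstacle 4 [(0,15) (9,13) (8,17) (6,20) (2,22)]:
  edge (0,15)–(9,13): clear
  edge (9,13)–(8,17): clear
  edge (8,17)–(6,20): clear
  edge (6,20)–(2,22): clear
  edge (2,22)–(0,15): clear
  midpoint (29/2,29/2) outside
  → clear

BLOCKED by obstacle 1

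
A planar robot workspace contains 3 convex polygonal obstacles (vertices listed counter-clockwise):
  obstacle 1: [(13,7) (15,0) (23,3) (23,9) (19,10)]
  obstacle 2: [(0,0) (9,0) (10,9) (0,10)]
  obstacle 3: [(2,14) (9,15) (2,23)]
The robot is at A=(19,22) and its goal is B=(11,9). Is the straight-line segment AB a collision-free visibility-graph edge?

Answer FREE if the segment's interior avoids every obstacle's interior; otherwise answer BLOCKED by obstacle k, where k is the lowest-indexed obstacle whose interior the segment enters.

Obstacle 1 [(13,7) (15,0) (23,3) (23,9) (19,10)]:
  edge (13,7)–(15,0): clear
  edge (15,0)–(23,3): clear
  edge (23,3)–(23,9): clear
  edge (23,9)–(19,10): clear
  edge (19,10)–(13,7): clear
  midpoint (15,31/2) outside
  → clear
Obstacle 2 [(0,0) (9,0) (10,9) (0,10)]:
  edge (0,0)–(9,0): clear
  edge (9,0)–(10,9): clear
  edge (10,9)–(0,10): clear
  edge (0,10)–(0,0): clear
  midpoint (15,31/2) outside
  → clear
Obstacle 3 [(2,14) (9,15) (2,23)]:
  edge (2,14)–(9,15): clear
  edge (9,15)–(2,23): clear
  edge (2,23)–(2,14): clear
  midpoint (15,31/2) outside
  → clear

FREE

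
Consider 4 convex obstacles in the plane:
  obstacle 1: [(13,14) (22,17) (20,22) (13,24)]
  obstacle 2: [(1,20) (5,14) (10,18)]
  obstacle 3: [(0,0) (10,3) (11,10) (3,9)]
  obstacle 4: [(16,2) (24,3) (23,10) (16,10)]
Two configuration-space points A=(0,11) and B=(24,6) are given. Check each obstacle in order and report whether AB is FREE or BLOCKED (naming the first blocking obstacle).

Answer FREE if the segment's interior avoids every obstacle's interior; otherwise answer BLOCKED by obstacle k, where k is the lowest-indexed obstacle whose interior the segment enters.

BLOCKED by obstacle 3

Obstacle 1 [(13,14) (22,17) (20,22) (13,24)]:
  edge (13,14)–(22,17): clear
  edge (22,17)–(20,22): clear
  edge (20,22)–(13,24): clear
  edge (13,24)–(13,14): clear
  midpoint (12,17/2) outside
  → clear
Obstacle 2 [(1,20) (5,14) (10,18)]:
  edge (1,20)–(5,14): clear
  edge (5,14)–(10,18): clear
  edge (10,18)–(1,20): clear
  midpoint (12,17/2) outside
  → clear
Obstacle 3 [(0,0) (10,3) (11,10) (3,9)]:
  edge (0,0)–(10,3): clear
  edge (10,3)–(11,10): crosses AB
  edge (11,10)–(3,9): crosses AB
  edge (3,9)–(0,0): clear
  → BLOCKED
Obstacle 4 [(16,2) (24,3) (23,10) (16,10)]:
  edge (16,2)–(24,3): clear
  edge (24,3)–(23,10): crosses AB
  edge (23,10)–(16,10): clear
  edge (16,10)–(16,2): crosses AB
  → BLOCKED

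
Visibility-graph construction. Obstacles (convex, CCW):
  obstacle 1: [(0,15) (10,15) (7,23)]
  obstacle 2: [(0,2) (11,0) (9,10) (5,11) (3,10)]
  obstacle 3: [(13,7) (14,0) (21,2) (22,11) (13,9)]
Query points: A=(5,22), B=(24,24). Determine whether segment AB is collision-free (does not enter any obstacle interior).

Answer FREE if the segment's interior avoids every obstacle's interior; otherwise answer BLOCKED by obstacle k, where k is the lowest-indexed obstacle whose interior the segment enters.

BLOCKED by obstacle 1

Obstacle 1 [(0,15) (10,15) (7,23)]:
  edge (0,15)–(10,15): clear
  edge (10,15)–(7,23): crosses AB
  edge (7,23)–(0,15): crosses AB
  → BLOCKED
Obstacle 2 [(0,2) (11,0) (9,10) (5,11) (3,10)]:
  edge (0,2)–(11,0): clear
  edge (11,0)–(9,10): clear
  edge (9,10)–(5,11): clear
  edge (5,11)–(3,10): clear
  edge (3,10)–(0,2): clear
  midpoint (29/2,23) outside
  → clear
Obstacle 3 [(13,7) (14,0) (21,2) (22,11) (13,9)]:
  edge (13,7)–(14,0): clear
  edge (14,0)–(21,2): clear
  edge (21,2)–(22,11): clear
  edge (22,11)–(13,9): clear
  edge (13,9)–(13,7): clear
  midpoint (29/2,23) outside
  → clear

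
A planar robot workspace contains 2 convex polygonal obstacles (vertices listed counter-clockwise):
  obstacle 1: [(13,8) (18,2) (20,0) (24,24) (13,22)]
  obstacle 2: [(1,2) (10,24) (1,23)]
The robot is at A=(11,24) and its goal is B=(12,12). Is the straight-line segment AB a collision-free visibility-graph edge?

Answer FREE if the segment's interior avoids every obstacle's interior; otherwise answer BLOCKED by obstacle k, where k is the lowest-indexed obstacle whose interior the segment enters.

FREE

Obstacle 1 [(13,8) (18,2) (20,0) (24,24) (13,22)]:
  edge (13,8)–(18,2): clear
  edge (18,2)–(20,0): clear
  edge (20,0)–(24,24): clear
  edge (24,24)–(13,22): clear
  edge (13,22)–(13,8): clear
  midpoint (23/2,18) outside
  → clear
Obstacle 2 [(1,2) (10,24) (1,23)]:
  edge (1,2)–(10,24): clear
  edge (10,24)–(1,23): clear
  edge (1,23)–(1,2): clear
  midpoint (23/2,18) outside
  → clear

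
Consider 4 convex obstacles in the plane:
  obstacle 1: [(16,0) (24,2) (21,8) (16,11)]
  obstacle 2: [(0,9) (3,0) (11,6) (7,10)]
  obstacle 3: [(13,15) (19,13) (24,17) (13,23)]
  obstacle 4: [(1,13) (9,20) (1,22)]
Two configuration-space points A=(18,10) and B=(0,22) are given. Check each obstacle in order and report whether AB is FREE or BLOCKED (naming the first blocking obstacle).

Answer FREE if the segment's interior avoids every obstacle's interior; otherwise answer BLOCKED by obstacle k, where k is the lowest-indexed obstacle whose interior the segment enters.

Obstacle 1 [(16,0) (24,2) (21,8) (16,11)]:
  edge (16,0)–(24,2): clear
  edge (24,2)–(21,8): clear
  edge (21,8)–(16,11): clear
  edge (16,11)–(16,0): clear
  midpoint (9,16) outside
  → clear
Obstacle 2 [(0,9) (3,0) (11,6) (7,10)]:
  edge (0,9)–(3,0): clear
  edge (3,0)–(11,6): clear
  edge (11,6)–(7,10): clear
  edge (7,10)–(0,9): clear
  midpoint (9,16) outside
  → clear
Obstacle 3 [(13,15) (19,13) (24,17) (13,23)]:
  edge (13,15)–(19,13): clear
  edge (19,13)–(24,17): clear
  edge (24,17)–(13,23): clear
  edge (13,23)–(13,15): clear
  midpoint (9,16) outside
  → clear
Obstacle 4 [(1,13) (9,20) (1,22)]:
  edge (1,13)–(9,20): crosses AB
  edge (9,20)–(1,22): clear
  edge (1,22)–(1,13): crosses AB
  → BLOCKED

BLOCKED by obstacle 4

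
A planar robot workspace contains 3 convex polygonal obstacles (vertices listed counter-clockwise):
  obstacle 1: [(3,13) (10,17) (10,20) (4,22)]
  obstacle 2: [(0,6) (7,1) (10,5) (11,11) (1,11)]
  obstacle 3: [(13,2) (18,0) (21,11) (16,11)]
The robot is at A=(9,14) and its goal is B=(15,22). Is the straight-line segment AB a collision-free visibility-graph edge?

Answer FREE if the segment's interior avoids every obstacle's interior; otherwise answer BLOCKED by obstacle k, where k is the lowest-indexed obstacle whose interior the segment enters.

Obstacle 1 [(3,13) (10,17) (10,20) (4,22)]:
  edge (3,13)–(10,17): clear
  edge (10,17)–(10,20): clear
  edge (10,20)–(4,22): clear
  edge (4,22)–(3,13): clear
  midpoint (12,18) outside
  → clear
Obstacle 2 [(0,6) (7,1) (10,5) (11,11) (1,11)]:
  edge (0,6)–(7,1): clear
  edge (7,1)–(10,5): clear
  edge (10,5)–(11,11): clear
  edge (11,11)–(1,11): clear
  edge (1,11)–(0,6): clear
  midpoint (12,18) outside
  → clear
Obstacle 3 [(13,2) (18,0) (21,11) (16,11)]:
  edge (13,2)–(18,0): clear
  edge (18,0)–(21,11): clear
  edge (21,11)–(16,11): clear
  edge (16,11)–(13,2): clear
  midpoint (12,18) outside
  → clear

FREE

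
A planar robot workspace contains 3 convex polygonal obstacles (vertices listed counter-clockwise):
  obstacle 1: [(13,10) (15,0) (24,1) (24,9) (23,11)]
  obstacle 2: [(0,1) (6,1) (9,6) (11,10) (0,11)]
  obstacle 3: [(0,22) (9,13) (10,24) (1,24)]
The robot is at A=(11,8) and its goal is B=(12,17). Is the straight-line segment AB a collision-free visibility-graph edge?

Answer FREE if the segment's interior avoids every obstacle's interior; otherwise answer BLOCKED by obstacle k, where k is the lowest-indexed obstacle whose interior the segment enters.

Obstacle 1 [(13,10) (15,0) (24,1) (24,9) (23,11)]:
  edge (13,10)–(15,0): clear
  edge (15,0)–(24,1): clear
  edge (24,1)–(24,9): clear
  edge (24,9)–(23,11): clear
  edge (23,11)–(13,10): clear
  midpoint (23/2,25/2) outside
  → clear
Obstacle 2 [(0,1) (6,1) (9,6) (11,10) (0,11)]:
  edge (0,1)–(6,1): clear
  edge (6,1)–(9,6): clear
  edge (9,6)–(11,10): clear
  edge (11,10)–(0,11): clear
  edge (0,11)–(0,1): clear
  midpoint (23/2,25/2) outside
  → clear
Obstacle 3 [(0,22) (9,13) (10,24) (1,24)]:
  edge (0,22)–(9,13): clear
  edge (9,13)–(10,24): clear
  edge (10,24)–(1,24): clear
  edge (1,24)–(0,22): clear
  midpoint (23/2,25/2) outside
  → clear

FREE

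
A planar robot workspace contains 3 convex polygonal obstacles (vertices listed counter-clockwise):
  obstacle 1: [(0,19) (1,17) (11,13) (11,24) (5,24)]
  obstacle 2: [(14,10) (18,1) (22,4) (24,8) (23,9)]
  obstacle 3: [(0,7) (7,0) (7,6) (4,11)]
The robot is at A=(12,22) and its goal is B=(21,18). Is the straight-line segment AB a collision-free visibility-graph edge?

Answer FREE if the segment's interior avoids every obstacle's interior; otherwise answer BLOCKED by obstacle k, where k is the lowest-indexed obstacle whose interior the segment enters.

Obstacle 1 [(0,19) (1,17) (11,13) (11,24) (5,24)]:
  edge (0,19)–(1,17): clear
  edge (1,17)–(11,13): clear
  edge (11,13)–(11,24): clear
  edge (11,24)–(5,24): clear
  edge (5,24)–(0,19): clear
  midpoint (33/2,20) outside
  → clear
Obstacle 2 [(14,10) (18,1) (22,4) (24,8) (23,9)]:
  edge (14,10)–(18,1): clear
  edge (18,1)–(22,4): clear
  edge (22,4)–(24,8): clear
  edge (24,8)–(23,9): clear
  edge (23,9)–(14,10): clear
  midpoint (33/2,20) outside
  → clear
Obstacle 3 [(0,7) (7,0) (7,6) (4,11)]:
  edge (0,7)–(7,0): clear
  edge (7,0)–(7,6): clear
  edge (7,6)–(4,11): clear
  edge (4,11)–(0,7): clear
  midpoint (33/2,20) outside
  → clear

FREE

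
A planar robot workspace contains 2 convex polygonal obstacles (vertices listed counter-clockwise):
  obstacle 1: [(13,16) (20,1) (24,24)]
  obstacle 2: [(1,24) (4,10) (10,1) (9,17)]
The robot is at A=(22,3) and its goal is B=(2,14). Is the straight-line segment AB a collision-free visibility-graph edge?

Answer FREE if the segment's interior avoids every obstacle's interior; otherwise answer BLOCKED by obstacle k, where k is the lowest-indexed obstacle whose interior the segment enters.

BLOCKED by obstacle 1

Obstacle 1 [(13,16) (20,1) (24,24)]:
  edge (13,16)–(20,1): crosses AB
  edge (20,1)–(24,24): crosses AB
  edge (24,24)–(13,16): clear
  → BLOCKED
Obstacle 2 [(1,24) (4,10) (10,1) (9,17)]:
  edge (1,24)–(4,10): crosses AB
  edge (4,10)–(10,1): clear
  edge (10,1)–(9,17): crosses AB
  edge (9,17)–(1,24): clear
  → BLOCKED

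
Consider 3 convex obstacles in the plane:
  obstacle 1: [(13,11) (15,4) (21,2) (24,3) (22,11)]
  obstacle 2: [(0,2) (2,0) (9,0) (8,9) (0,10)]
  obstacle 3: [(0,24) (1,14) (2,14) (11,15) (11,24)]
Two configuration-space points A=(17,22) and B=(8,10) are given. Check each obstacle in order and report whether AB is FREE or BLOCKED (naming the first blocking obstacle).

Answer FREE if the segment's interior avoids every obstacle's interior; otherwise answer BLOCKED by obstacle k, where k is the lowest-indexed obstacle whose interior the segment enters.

Obstacle 1 [(13,11) (15,4) (21,2) (24,3) (22,11)]:
  edge (13,11)–(15,4): clear
  edge (15,4)–(21,2): clear
  edge (21,2)–(24,3): clear
  edge (24,3)–(22,11): clear
  edge (22,11)–(13,11): clear
  midpoint (25/2,16) outside
  → clear
Obstacle 2 [(0,2) (2,0) (9,0) (8,9) (0,10)]:
  edge (0,2)–(2,0): clear
  edge (2,0)–(9,0): clear
  edge (9,0)–(8,9): clear
  edge (8,9)–(0,10): clear
  edge (0,10)–(0,2): clear
  midpoint (25/2,16) outside
  → clear
Obstacle 3 [(0,24) (1,14) (2,14) (11,15) (11,24)]:
  edge (0,24)–(1,14): clear
  edge (1,14)–(2,14): clear
  edge (2,14)–(11,15): clear
  edge (11,15)–(11,24): clear
  edge (11,24)–(0,24): clear
  midpoint (25/2,16) outside
  → clear

FREE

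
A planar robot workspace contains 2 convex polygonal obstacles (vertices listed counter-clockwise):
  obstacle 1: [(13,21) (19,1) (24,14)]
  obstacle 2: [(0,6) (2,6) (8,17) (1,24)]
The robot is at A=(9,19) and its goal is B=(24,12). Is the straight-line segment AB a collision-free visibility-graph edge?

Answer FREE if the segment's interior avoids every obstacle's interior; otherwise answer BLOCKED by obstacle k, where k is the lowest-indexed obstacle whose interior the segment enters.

BLOCKED by obstacle 1

Obstacle 1 [(13,21) (19,1) (24,14)]:
  edge (13,21)–(19,1): crosses AB
  edge (19,1)–(24,14): crosses AB
  edge (24,14)–(13,21): clear
  → BLOCKED
Obstacle 2 [(0,6) (2,6) (8,17) (1,24)]:
  edge (0,6)–(2,6): clear
  edge (2,6)–(8,17): clear
  edge (8,17)–(1,24): clear
  edge (1,24)–(0,6): clear
  midpoint (33/2,31/2) outside
  → clear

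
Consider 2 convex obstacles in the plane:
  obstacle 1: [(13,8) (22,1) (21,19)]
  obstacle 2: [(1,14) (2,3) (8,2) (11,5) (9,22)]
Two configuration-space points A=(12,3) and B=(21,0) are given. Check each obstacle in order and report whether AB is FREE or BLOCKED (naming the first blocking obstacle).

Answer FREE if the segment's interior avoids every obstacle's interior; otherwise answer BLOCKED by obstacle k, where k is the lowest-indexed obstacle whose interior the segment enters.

FREE

Obstacle 1 [(13,8) (22,1) (21,19)]:
  edge (13,8)–(22,1): clear
  edge (22,1)–(21,19): clear
  edge (21,19)–(13,8): clear
  midpoint (33/2,3/2) outside
  → clear
Obstacle 2 [(1,14) (2,3) (8,2) (11,5) (9,22)]:
  edge (1,14)–(2,3): clear
  edge (2,3)–(8,2): clear
  edge (8,2)–(11,5): clear
  edge (11,5)–(9,22): clear
  edge (9,22)–(1,14): clear
  midpoint (33/2,3/2) outside
  → clear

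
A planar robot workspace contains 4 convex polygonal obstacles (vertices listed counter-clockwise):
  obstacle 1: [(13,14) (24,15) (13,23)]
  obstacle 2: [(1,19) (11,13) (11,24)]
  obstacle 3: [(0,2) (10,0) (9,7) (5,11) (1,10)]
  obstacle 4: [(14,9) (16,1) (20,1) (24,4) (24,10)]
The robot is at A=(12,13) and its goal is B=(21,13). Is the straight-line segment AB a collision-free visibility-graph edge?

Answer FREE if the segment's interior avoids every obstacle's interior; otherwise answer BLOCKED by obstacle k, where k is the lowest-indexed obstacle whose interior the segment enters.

Obstacle 1 [(13,14) (24,15) (13,23)]:
  edge (13,14)–(24,15): clear
  edge (24,15)–(13,23): clear
  edge (13,23)–(13,14): clear
  midpoint (33/2,13) outside
  → clear
Obstacle 2 [(1,19) (11,13) (11,24)]:
  edge (1,19)–(11,13): clear
  edge (11,13)–(11,24): clear
  edge (11,24)–(1,19): clear
  midpoint (33/2,13) outside
  → clear
Obstacle 3 [(0,2) (10,0) (9,7) (5,11) (1,10)]:
  edge (0,2)–(10,0): clear
  edge (10,0)–(9,7): clear
  edge (9,7)–(5,11): clear
  edge (5,11)–(1,10): clear
  edge (1,10)–(0,2): clear
  midpoint (33/2,13) outside
  → clear
Obstacle 4 [(14,9) (16,1) (20,1) (24,4) (24,10)]:
  edge (14,9)–(16,1): clear
  edge (16,1)–(20,1): clear
  edge (20,1)–(24,4): clear
  edge (24,4)–(24,10): clear
  edge (24,10)–(14,9): clear
  midpoint (33/2,13) outside
  → clear

FREE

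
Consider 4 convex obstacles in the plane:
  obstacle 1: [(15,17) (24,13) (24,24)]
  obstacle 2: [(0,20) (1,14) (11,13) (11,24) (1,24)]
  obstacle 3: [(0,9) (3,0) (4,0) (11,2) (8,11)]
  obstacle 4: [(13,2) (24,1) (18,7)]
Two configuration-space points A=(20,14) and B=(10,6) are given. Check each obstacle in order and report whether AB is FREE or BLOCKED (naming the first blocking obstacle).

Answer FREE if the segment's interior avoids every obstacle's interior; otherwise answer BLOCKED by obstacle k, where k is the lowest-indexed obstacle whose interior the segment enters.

Obstacle 1 [(15,17) (24,13) (24,24)]:
  edge (15,17)–(24,13): clear
  edge (24,13)–(24,24): clear
  edge (24,24)–(15,17): clear
  midpoint (15,10) outside
  → clear
Obstacle 2 [(0,20) (1,14) (11,13) (11,24) (1,24)]:
  edge (0,20)–(1,14): clear
  edge (1,14)–(11,13): clear
  edge (11,13)–(11,24): clear
  edge (11,24)–(1,24): clear
  edge (1,24)–(0,20): clear
  midpoint (15,10) outside
  → clear
Obstacle 3 [(0,9) (3,0) (4,0) (11,2) (8,11)]:
  edge (0,9)–(3,0): clear
  edge (3,0)–(4,0): clear
  edge (4,0)–(11,2): clear
  edge (11,2)–(8,11): clear
  edge (8,11)–(0,9): clear
  midpoint (15,10) outside
  → clear
Obstacle 4 [(13,2) (24,1) (18,7)]:
  edge (13,2)–(24,1): clear
  edge (24,1)–(18,7): clear
  edge (18,7)–(13,2): clear
  midpoint (15,10) outside
  → clear

FREE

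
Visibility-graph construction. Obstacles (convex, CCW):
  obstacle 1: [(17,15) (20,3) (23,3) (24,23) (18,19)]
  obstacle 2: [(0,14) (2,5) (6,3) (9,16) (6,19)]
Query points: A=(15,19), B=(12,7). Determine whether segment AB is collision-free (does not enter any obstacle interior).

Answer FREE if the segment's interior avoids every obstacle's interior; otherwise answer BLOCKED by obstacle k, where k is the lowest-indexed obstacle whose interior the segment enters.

Obstacle 1 [(17,15) (20,3) (23,3) (24,23) (18,19)]:
  edge (17,15)–(20,3): clear
  edge (20,3)–(23,3): clear
  edge (23,3)–(24,23): clear
  edge (24,23)–(18,19): clear
  edge (18,19)–(17,15): clear
  midpoint (27/2,13) outside
  → clear
Obstacle 2 [(0,14) (2,5) (6,3) (9,16) (6,19)]:
  edge (0,14)–(2,5): clear
  edge (2,5)–(6,3): clear
  edge (6,3)–(9,16): clear
  edge (9,16)–(6,19): clear
  edge (6,19)–(0,14): clear
  midpoint (27/2,13) outside
  → clear

FREE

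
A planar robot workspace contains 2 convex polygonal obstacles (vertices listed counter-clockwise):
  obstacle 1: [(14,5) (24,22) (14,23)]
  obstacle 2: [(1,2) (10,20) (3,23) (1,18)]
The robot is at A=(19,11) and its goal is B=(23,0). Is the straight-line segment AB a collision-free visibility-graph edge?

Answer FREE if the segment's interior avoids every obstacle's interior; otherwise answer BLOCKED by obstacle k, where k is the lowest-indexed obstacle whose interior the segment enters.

FREE

Obstacle 1 [(14,5) (24,22) (14,23)]:
  edge (14,5)–(24,22): clear
  edge (24,22)–(14,23): clear
  edge (14,23)–(14,5): clear
  midpoint (21,11/2) outside
  → clear
Obstacle 2 [(1,2) (10,20) (3,23) (1,18)]:
  edge (1,2)–(10,20): clear
  edge (10,20)–(3,23): clear
  edge (3,23)–(1,18): clear
  edge (1,18)–(1,2): clear
  midpoint (21,11/2) outside
  → clear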